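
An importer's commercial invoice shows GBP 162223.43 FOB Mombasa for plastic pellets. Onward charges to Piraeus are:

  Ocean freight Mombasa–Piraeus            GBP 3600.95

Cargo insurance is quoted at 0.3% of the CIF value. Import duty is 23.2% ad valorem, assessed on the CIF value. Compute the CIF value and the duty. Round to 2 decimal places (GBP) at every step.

CIF value: GBP 166323.35; import duty: GBP 38587.02

Let C be the CIF value. C = FOB price + freight + 0.3% × C
C − 0.3% × C = 162223.43 + 3600.95
0.997 × C = 165824.38
C = 165824.38 / 0.997 = 166323.35
Insurance premium = 0.3% × 166323.35 = 498.97
Import duty = 166323.35 × 23.2% = 38587.02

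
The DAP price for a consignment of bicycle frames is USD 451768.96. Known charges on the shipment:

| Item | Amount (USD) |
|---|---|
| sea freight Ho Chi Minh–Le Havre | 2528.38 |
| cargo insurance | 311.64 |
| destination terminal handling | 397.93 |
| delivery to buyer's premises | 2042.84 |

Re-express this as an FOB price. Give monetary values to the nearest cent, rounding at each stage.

From DAP to FOB, the seller no longer bears: freight, insurance, destination terminal, delivery.
FOB price = 451768.96 − 2528.38 − 311.64 − 397.93 − 2042.84 = 446488.17

FOB price: USD 446488.17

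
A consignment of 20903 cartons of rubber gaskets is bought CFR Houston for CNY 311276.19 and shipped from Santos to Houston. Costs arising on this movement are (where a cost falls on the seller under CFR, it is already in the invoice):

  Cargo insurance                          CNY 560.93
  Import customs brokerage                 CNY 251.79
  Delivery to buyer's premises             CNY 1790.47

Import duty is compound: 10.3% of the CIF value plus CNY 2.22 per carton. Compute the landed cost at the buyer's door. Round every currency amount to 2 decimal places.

Total landed cost: CNY 392403.26

CFR: the seller pays costs through ocean freight to the destination port, but not insurance.
CIF value = CFR price + insurance = 311276.19 + 560.93 = 311837.12
Ad valorem component: 311837.12 × 10.3% = 32119.22
Specific component: 20903 × 2.22 = 46404.66
Import duty = 32119.22 + 46404.66 = 78523.88
Buyer bears: insurance 560.93 + brokerage 251.79 + delivery 1790.47 + duty 78523.88 = 81127.07
Landed cost = invoice 311276.19 + 81127.07 = 392403.26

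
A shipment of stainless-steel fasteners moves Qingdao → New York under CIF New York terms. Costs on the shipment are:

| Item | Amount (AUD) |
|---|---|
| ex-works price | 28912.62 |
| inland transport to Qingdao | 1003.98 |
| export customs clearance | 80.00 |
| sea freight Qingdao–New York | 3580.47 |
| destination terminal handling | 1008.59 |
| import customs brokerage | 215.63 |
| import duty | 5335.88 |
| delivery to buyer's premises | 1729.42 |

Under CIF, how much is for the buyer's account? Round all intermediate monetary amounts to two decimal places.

CIF: the seller pays costs through ocean freight and marine insurance to the destination port.
Seller's account: goods 28912.62 + inland to port 1003.98 + export clearance 80.00 + freight 3580.47 = 33577.07
Buyer's account: destination terminal 1008.59 + brokerage 215.63 + duty 5335.88 + delivery 1729.42 = 8289.52

Buyer's account: AUD 8289.52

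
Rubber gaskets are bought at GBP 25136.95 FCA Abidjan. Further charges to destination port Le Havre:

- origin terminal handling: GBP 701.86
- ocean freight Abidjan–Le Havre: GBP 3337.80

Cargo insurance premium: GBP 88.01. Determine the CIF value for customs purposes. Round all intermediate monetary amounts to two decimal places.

CIF = FCA price + pre-shipment costs + freight + insurance
CIF = 25136.95 + 701.86 + 3337.80 + 88.01 = 29264.62

CIF value: GBP 29264.62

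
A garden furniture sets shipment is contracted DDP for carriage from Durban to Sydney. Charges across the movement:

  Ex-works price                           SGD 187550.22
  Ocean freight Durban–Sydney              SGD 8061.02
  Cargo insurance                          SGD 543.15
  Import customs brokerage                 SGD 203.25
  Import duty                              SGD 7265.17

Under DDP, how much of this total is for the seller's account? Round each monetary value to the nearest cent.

Seller's account: SGD 203622.81

DDP: the seller bears all costs including import duty.
Seller's account: goods 187550.22 + freight 8061.02 + insurance 543.15 + brokerage 203.25 + duty 7265.17 = 203622.81
Buyer's account: 0.00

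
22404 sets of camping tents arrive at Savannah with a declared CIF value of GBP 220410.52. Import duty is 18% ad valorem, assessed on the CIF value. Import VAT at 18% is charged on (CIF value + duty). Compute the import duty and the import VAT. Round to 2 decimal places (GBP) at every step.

Import duty = 220410.52 × 18% = 39673.89
VAT base = CIF + duty = 220410.52 + 39673.89 = 260084.41
Import VAT = 260084.41 × 18% = 46815.19

Import duty: GBP 39673.89; import VAT: GBP 46815.19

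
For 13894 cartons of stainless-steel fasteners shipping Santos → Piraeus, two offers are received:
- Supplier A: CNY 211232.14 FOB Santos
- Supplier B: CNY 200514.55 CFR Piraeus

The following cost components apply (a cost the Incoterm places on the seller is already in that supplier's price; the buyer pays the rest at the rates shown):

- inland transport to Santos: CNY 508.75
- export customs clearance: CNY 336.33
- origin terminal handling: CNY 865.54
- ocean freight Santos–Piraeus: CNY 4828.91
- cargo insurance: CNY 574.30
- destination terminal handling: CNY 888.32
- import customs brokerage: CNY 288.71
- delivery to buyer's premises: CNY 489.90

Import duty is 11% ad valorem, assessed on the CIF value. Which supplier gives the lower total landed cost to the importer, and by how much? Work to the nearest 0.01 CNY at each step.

Supplier A (FOB):
CIF value = FOB price + freight + insurance = 211232.14 + 4828.91 + 574.30 = 216635.35
Import duty = 216635.35 × 11% = 23829.89
Buyer bears (A): 4828.91 + 574.30 + 888.32 + 288.71 + 489.90 = 7070.14
Landed cost (A) = invoice 211232.14 + 7070.14 + duty 23829.89 = 242132.17
Supplier B (CFR):
CIF value = CFR price + insurance = 200514.55 + 574.30 = 201088.85
Import duty = 201088.85 × 11% = 22119.77
Buyer bears (B): 574.30 + 888.32 + 288.71 + 489.90 = 2241.23
Landed cost (B) = invoice 200514.55 + 2241.23 + duty 22119.77 = 224875.55
Difference = |242132.17 − 224875.55| = 17256.62

Supplier B is cheaper by CNY 17256.62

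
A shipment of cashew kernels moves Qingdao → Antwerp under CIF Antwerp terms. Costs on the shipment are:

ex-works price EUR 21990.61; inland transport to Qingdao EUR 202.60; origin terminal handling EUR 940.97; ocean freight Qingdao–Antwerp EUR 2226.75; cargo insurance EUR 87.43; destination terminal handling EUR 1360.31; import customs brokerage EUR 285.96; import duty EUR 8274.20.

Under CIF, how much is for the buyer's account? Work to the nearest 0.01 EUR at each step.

Buyer's account: EUR 9920.47

CIF: the seller pays costs through ocean freight and marine insurance to the destination port.
Seller's account: goods 21990.61 + inland to port 202.60 + origin terminal 940.97 + freight 2226.75 + insurance 87.43 = 25448.36
Buyer's account: destination terminal 1360.31 + brokerage 285.96 + duty 8274.20 = 9920.47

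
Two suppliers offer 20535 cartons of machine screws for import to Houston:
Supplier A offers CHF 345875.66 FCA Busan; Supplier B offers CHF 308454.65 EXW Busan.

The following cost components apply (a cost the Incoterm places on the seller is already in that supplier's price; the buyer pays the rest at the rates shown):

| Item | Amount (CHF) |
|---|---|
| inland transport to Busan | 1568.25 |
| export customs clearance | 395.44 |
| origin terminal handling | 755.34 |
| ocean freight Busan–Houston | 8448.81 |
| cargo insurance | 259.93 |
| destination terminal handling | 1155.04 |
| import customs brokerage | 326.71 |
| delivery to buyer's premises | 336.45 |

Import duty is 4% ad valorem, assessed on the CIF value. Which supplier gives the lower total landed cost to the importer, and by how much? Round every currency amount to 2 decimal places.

Supplier B is cheaper by CHF 36875.61

Supplier A (FCA):
CIF value = FCA price + origin terminal + freight + insurance = 345875.66 + 755.34 + 8448.81 + 259.93 = 355339.74
Import duty = 355339.74 × 4% = 14213.59
Buyer bears (A): 755.34 + 8448.81 + 259.93 + 1155.04 + 326.71 + 336.45 = 11282.28
Landed cost (A) = invoice 345875.66 + 11282.28 + duty 14213.59 = 371371.53
Supplier B (EXW):
CIF value = EXW price + inland to port + export clearance + origin terminal + freight + insurance = 308454.65 + 1568.25 + 395.44 + 755.34 + 8448.81 + 259.93 = 319882.42
Import duty = 319882.42 × 4% = 12795.30
Buyer bears (B): 1568.25 + 395.44 + 755.34 + 8448.81 + 259.93 + 1155.04 + 326.71 + 336.45 = 13245.97
Landed cost (B) = invoice 308454.65 + 13245.97 + duty 12795.30 = 334495.92
Difference = |371371.53 − 334495.92| = 36875.61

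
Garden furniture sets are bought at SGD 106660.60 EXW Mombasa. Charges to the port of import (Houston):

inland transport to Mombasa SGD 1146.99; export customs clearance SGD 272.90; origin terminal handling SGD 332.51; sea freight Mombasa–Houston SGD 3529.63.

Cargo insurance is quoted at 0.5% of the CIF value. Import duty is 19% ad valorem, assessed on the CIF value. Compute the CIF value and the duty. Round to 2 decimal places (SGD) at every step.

Let C be the CIF value. C = EXW price + pre-shipment costs + freight + 0.5% × C
C − 0.5% × C = 106660.60 + 1146.99 + 272.90 + 332.51 + 3529.63
0.995 × C = 111942.63
C = 111942.63 / 0.995 = 112505.16
Insurance premium = 0.5% × 112505.16 = 562.53
Import duty = 112505.16 × 19% = 21375.98

CIF value: SGD 112505.16; import duty: SGD 21375.98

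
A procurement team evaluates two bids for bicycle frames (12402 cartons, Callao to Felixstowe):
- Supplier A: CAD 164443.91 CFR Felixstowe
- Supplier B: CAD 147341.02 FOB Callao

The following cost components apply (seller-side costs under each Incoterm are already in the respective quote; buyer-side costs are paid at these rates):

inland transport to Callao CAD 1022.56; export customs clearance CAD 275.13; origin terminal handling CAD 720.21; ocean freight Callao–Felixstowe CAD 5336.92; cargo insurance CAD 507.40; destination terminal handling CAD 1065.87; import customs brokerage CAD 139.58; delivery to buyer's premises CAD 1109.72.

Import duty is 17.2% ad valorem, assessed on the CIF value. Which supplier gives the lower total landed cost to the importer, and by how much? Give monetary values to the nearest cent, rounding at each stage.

Supplier A (CFR):
CIF value = CFR price + insurance = 164443.91 + 507.40 = 164951.31
Import duty = 164951.31 × 17.2% = 28371.63
Buyer bears (A): 507.40 + 1065.87 + 139.58 + 1109.72 = 2822.57
Landed cost (A) = invoice 164443.91 + 2822.57 + duty 28371.63 = 195638.11
Supplier B (FOB):
CIF value = FOB price + freight + insurance = 147341.02 + 5336.92 + 507.40 = 153185.34
Import duty = 153185.34 × 17.2% = 26347.88
Buyer bears (B): 5336.92 + 507.40 + 1065.87 + 139.58 + 1109.72 = 8159.49
Landed cost (B) = invoice 147341.02 + 8159.49 + duty 26347.88 = 181848.39
Difference = |195638.11 − 181848.39| = 13789.72

Supplier B is cheaper by CAD 13789.72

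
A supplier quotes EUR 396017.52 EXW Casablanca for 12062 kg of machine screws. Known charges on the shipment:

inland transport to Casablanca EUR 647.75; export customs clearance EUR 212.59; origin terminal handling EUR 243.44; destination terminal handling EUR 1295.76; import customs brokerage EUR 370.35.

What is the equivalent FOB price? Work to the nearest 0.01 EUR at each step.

FOB price: EUR 397121.30

Not relevant to the conversion: brokerage, destination terminal — on the buyer under both terms; not part of either seller's price.
From EXW to FOB, the seller additionally bears: inland to port, export clearance, origin terminal.
FOB price = 396017.52 + 647.75 + 212.59 + 243.44 = 397121.30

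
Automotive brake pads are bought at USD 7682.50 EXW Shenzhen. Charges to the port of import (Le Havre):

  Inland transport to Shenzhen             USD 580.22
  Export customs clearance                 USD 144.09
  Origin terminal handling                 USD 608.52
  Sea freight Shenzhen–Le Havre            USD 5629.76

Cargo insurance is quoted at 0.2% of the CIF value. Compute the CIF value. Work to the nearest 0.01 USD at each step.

Let C be the CIF value. C = EXW price + pre-shipment costs + freight + 0.2% × C
C − 0.2% × C = 7682.50 + 580.22 + 144.09 + 608.52 + 5629.76
0.998 × C = 14645.09
C = 14645.09 / 0.998 = 14674.44
Insurance premium = 0.2% × 14674.44 = 29.35

CIF value: USD 14674.44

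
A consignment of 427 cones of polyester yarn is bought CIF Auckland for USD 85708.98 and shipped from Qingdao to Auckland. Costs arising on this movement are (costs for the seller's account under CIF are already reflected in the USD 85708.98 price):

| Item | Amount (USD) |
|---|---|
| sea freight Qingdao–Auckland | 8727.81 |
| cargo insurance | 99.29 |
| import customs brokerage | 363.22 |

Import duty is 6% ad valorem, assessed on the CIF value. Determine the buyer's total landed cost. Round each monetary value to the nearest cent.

CIF: the seller pays costs through ocean freight and marine insurance to the destination port.
Already in the invoice (seller's account under CIF): freight, insurance — exclude.
The CIF price already equals the CIF value: 85708.98
Import duty = 85708.98 × 6% = 5142.54
Buyer bears: brokerage 363.22 + duty 5142.54 = 5505.76
Landed cost = invoice 85708.98 + 5505.76 = 91214.74

Total landed cost: USD 91214.74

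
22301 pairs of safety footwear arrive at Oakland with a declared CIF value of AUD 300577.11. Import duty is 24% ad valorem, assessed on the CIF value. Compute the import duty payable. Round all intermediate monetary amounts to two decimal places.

Import duty = 300577.11 × 24% = 72138.51

Import duty: AUD 72138.51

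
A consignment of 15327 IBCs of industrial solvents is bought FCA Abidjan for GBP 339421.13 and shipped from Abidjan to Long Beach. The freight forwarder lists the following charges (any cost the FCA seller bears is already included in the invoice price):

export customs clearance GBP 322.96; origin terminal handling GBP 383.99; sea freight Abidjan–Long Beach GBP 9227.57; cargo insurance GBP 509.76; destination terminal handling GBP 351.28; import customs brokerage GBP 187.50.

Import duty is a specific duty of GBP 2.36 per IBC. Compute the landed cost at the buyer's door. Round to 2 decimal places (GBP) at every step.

FCA: the seller delivers export-cleared goods to the carrier; the buyer bears costs from that point.
Already in the invoice (seller's account under FCA): export clearance — exclude.
CIF value = FCA price + origin terminal + freight + insurance = 339421.13 + 383.99 + 9227.57 + 509.76 = 349542.45
Import duty = 15327 × 2.36 = 36171.72
Buyer bears: origin terminal 383.99 + freight 9227.57 + insurance 509.76 + destination terminal 351.28 + brokerage 187.50 + duty 36171.72 = 46831.82
Landed cost = invoice 339421.13 + 46831.82 = 386252.95

Total landed cost: GBP 386252.95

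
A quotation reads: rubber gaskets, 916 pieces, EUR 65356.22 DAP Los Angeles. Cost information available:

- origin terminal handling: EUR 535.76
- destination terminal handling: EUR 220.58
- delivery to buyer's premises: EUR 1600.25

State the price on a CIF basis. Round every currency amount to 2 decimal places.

CIF price: EUR 63535.39

Not relevant to the conversion: origin terminal — on the seller under both DAP and CIF; already in the DAP price and stays in the CIF price.
From DAP to CIF, the seller no longer bears: destination terminal, delivery.
CIF price = 65356.22 − 220.58 − 1600.25 = 63535.39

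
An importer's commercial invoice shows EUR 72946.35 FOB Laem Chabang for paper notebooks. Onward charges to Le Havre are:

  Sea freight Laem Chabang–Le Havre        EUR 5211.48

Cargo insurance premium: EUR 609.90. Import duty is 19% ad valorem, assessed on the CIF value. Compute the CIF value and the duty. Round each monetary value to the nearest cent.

CIF value: EUR 78767.73; import duty: EUR 14965.87

CIF = FOB price + freight + insurance
CIF = 72946.35 + 5211.48 + 609.90 = 78767.73
Import duty = 78767.73 × 19% = 14965.87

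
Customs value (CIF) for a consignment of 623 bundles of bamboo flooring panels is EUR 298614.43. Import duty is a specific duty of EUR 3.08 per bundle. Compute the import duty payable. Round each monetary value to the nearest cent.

Import duty: EUR 1918.84

Import duty = 623 × 3.08 = 1918.84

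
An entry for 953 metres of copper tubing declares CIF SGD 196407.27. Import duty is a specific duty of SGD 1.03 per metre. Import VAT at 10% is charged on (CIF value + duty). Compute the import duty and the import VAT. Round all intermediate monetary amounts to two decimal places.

Import duty: SGD 981.59; import VAT: SGD 19738.89

Import duty = 953 × 1.03 = 981.59
VAT base = CIF + duty = 196407.27 + 981.59 = 197388.86
Import VAT = 197388.86 × 10% = 19738.89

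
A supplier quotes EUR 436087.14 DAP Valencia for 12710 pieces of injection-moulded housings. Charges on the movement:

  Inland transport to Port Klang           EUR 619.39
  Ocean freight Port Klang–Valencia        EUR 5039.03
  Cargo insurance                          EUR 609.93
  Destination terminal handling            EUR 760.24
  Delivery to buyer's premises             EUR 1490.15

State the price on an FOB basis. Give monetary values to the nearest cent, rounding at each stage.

FOB price: EUR 428187.79

Not relevant to the conversion: inland to port — on the seller under both DAP and FOB; already in the DAP price and stays in the FOB price.
From DAP to FOB, the seller no longer bears: freight, insurance, destination terminal, delivery.
FOB price = 436087.14 − 5039.03 − 609.93 − 760.24 − 1490.15 = 428187.79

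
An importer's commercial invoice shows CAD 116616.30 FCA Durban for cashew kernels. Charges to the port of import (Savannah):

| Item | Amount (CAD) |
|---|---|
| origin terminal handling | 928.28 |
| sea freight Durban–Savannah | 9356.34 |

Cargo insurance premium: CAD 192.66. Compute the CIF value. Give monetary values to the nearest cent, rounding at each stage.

CIF = FCA price + pre-shipment costs + freight + insurance
CIF = 116616.30 + 928.28 + 9356.34 + 192.66 = 127093.58

CIF value: CAD 127093.58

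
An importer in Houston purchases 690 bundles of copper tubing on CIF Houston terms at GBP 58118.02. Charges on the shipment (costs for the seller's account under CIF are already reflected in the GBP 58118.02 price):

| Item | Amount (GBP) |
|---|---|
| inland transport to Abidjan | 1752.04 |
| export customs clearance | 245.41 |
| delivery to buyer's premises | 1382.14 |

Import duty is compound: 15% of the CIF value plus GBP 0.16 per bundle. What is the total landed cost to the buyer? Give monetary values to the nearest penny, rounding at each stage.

CIF: the seller pays costs through ocean freight and marine insurance to the destination port.
Already in the invoice (seller's account under CIF): inland to port, export clearance — exclude.
The CIF price already equals the CIF value: 58118.02
Ad valorem component: 58118.02 × 15% = 8717.70
Specific component: 690 × 0.16 = 110.40
Import duty = 8717.70 + 110.40 = 8828.10
Buyer bears: delivery 1382.14 + duty 8828.10 = 10210.24
Landed cost = invoice 58118.02 + 10210.24 = 68328.26

Total landed cost: GBP 68328.26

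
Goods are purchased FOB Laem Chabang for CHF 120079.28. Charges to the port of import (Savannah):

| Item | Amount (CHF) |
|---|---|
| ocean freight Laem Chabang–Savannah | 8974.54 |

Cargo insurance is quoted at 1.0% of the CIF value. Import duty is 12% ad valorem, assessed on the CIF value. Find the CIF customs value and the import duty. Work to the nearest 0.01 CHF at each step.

CIF value: CHF 130357.39; import duty: CHF 15642.89

Let C be the CIF value. C = FOB price + freight + 1.0% × C
C − 1.0% × C = 120079.28 + 8974.54
0.99 × C = 129053.82
C = 129053.82 / 0.99 = 130357.39
Insurance premium = 1.0% × 130357.39 = 1303.57
Import duty = 130357.39 × 12% = 15642.89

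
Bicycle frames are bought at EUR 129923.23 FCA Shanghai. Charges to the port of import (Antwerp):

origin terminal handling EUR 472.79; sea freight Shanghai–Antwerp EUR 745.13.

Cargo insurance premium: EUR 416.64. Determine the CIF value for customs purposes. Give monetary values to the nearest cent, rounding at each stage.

CIF value: EUR 131557.79

CIF = FCA price + pre-shipment costs + freight + insurance
CIF = 129923.23 + 472.79 + 745.13 + 416.64 = 131557.79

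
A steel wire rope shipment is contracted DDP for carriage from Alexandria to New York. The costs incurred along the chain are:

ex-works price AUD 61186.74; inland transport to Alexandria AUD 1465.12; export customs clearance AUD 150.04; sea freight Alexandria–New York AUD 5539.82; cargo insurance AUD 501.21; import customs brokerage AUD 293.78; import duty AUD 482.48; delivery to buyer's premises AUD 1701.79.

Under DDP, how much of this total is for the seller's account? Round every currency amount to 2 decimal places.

DDP: the seller bears all costs including import duty.
Seller's account: goods 61186.74 + inland to port 1465.12 + export clearance 150.04 + freight 5539.82 + insurance 501.21 + brokerage 293.78 + duty 482.48 + delivery 1701.79 = 71320.98
Buyer's account: 0.00

Seller's account: AUD 71320.98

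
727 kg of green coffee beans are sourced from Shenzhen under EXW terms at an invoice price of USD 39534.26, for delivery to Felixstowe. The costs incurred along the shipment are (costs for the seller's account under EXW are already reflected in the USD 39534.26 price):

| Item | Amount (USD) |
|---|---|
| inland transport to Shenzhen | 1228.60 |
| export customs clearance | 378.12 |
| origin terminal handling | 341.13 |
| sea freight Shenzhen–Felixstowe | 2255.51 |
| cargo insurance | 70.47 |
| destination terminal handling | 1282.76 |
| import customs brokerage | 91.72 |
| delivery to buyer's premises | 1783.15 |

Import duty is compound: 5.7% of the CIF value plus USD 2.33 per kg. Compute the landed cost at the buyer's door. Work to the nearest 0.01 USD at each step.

EXW: the seller makes goods available at their premises; the buyer bears all onward costs.
CIF value = EXW price + inland to port + export clearance + origin terminal + freight + insurance = 39534.26 + 1228.60 + 378.12 + 341.13 + 2255.51 + 70.47 = 43808.09
Ad valorem component: 43808.09 × 5.7% = 2497.06
Specific component: 727 × 2.33 = 1693.91
Import duty = 2497.06 + 1693.91 = 4190.97
Buyer bears: inland to port 1228.60 + export clearance 378.12 + origin terminal 341.13 + freight 2255.51 + insurance 70.47 + destination terminal 1282.76 + brokerage 91.72 + delivery 1783.15 + duty 4190.97 = 11622.43
Landed cost = invoice 39534.26 + 11622.43 = 51156.69

Total landed cost: USD 51156.69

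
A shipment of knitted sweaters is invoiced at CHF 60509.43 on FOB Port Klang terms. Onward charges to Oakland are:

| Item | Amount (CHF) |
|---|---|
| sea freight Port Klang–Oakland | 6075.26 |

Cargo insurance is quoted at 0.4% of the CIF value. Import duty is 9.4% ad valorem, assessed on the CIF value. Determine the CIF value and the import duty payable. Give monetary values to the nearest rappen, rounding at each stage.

CIF value: CHF 66852.10; import duty: CHF 6284.10

Let C be the CIF value. C = FOB price + freight + 0.4% × C
C − 0.4% × C = 60509.43 + 6075.26
0.996 × C = 66584.69
C = 66584.69 / 0.996 = 66852.10
Insurance premium = 0.4% × 66852.10 = 267.41
Import duty = 66852.10 × 9.4% = 6284.10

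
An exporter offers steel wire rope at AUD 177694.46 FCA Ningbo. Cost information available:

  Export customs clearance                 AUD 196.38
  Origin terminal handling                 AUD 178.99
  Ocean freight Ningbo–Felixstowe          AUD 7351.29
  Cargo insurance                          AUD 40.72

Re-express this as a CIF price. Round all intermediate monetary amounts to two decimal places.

CIF price: AUD 185265.46

Not relevant to the conversion: export clearance — on the seller under both FCA and CIF; already in the FCA price and stays in the CIF price.
From FCA to CIF, the seller additionally bears: origin terminal, freight, insurance.
CIF price = 177694.46 + 178.99 + 7351.29 + 40.72 = 185265.46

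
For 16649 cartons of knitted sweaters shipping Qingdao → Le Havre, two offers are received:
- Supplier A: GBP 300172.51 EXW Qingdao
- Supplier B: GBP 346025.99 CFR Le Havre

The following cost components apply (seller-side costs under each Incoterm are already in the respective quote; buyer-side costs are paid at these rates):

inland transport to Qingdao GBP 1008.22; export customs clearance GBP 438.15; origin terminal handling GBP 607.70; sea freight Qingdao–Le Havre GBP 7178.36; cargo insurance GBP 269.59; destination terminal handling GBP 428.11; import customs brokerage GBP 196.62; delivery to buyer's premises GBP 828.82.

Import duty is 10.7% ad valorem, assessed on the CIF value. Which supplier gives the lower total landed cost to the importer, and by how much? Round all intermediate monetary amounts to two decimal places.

Supplier A is cheaper by GBP 40539.51

Supplier A (EXW):
CIF value = EXW price + inland to port + export clearance + origin terminal + freight + insurance = 300172.51 + 1008.22 + 438.15 + 607.70 + 7178.36 + 269.59 = 309674.53
Import duty = 309674.53 × 10.7% = 33135.17
Buyer bears (A): 1008.22 + 438.15 + 607.70 + 7178.36 + 269.59 + 428.11 + 196.62 + 828.82 = 10955.57
Landed cost (A) = invoice 300172.51 + 10955.57 + duty 33135.17 = 344263.25
Supplier B (CFR):
CIF value = CFR price + insurance = 346025.99 + 269.59 = 346295.58
Import duty = 346295.58 × 10.7% = 37053.63
Buyer bears (B): 269.59 + 428.11 + 196.62 + 828.82 = 1723.14
Landed cost (B) = invoice 346025.99 + 1723.14 + duty 37053.63 = 384802.76
Difference = |344263.25 − 384802.76| = 40539.51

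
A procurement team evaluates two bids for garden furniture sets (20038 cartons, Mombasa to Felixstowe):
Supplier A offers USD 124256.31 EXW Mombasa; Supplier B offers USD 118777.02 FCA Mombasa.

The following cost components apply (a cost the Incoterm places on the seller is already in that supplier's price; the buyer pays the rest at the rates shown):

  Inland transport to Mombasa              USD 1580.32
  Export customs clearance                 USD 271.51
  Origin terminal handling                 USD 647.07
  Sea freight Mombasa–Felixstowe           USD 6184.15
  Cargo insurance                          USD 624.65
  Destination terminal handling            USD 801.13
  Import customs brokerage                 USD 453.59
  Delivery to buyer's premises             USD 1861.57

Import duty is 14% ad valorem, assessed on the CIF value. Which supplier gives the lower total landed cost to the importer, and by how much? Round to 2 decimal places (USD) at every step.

Supplier A (EXW):
CIF value = EXW price + inland to port + export clearance + origin terminal + freight + insurance = 124256.31 + 1580.32 + 271.51 + 647.07 + 6184.15 + 624.65 = 133564.01
Import duty = 133564.01 × 14% = 18698.96
Buyer bears (A): 1580.32 + 271.51 + 647.07 + 6184.15 + 624.65 + 801.13 + 453.59 + 1861.57 = 12423.99
Landed cost (A) = invoice 124256.31 + 12423.99 + duty 18698.96 = 155379.26
Supplier B (FCA):
CIF value = FCA price + origin terminal + freight + insurance = 118777.02 + 647.07 + 6184.15 + 624.65 = 126232.89
Import duty = 126232.89 × 14% = 17672.60
Buyer bears (B): 647.07 + 6184.15 + 624.65 + 801.13 + 453.59 + 1861.57 = 10572.16
Landed cost (B) = invoice 118777.02 + 10572.16 + duty 17672.60 = 147021.78
Difference = |155379.26 − 147021.78| = 8357.48

Supplier B is cheaper by USD 8357.48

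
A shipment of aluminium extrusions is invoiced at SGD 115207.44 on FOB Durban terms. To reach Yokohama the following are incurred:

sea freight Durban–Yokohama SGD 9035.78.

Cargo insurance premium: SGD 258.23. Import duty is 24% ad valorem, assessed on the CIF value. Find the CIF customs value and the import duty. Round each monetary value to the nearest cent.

CIF = FOB price + freight + insurance
CIF = 115207.44 + 9035.78 + 258.23 = 124501.45
Import duty = 124501.45 × 24% = 29880.35

CIF value: SGD 124501.45; import duty: SGD 29880.35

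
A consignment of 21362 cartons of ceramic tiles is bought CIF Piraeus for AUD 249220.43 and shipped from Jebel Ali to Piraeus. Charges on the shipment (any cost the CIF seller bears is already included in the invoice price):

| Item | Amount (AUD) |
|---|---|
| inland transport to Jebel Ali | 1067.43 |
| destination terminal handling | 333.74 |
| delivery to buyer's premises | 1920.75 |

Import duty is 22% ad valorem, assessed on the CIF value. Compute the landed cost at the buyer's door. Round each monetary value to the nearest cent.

CIF: the seller pays costs through ocean freight and marine insurance to the destination port.
Already in the invoice (seller's account under CIF): inland to port — exclude.
The CIF price already equals the CIF value: 249220.43
Import duty = 249220.43 × 22% = 54828.49
Buyer bears: destination terminal 333.74 + delivery 1920.75 + duty 54828.49 = 57082.98
Landed cost = invoice 249220.43 + 57082.98 = 306303.41

Total landed cost: AUD 306303.41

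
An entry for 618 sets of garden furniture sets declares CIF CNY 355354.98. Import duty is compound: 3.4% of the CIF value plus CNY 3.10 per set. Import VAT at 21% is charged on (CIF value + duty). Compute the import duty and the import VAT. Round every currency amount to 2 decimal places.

Import duty: CNY 13997.87; import VAT: CNY 77564.10

Ad valorem component: 355354.98 × 3.4% = 12082.07
Specific component: 618 × 3.10 = 1915.80
Import duty = 12082.07 + 1915.80 = 13997.87
VAT base = CIF + duty = 355354.98 + 13997.87 = 369352.85
Import VAT = 369352.85 × 21% = 77564.10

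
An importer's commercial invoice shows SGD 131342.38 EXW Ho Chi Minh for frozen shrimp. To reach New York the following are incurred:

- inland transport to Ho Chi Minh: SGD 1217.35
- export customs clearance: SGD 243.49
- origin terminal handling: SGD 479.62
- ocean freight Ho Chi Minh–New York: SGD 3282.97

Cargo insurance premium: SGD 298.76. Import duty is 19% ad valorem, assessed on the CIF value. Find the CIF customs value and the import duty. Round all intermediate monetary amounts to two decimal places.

CIF value: SGD 136864.57; import duty: SGD 26004.27

CIF = EXW price + pre-shipment costs + freight + insurance
CIF = 131342.38 + 1217.35 + 243.49 + 479.62 + 3282.97 + 298.76 = 136864.57
Import duty = 136864.57 × 19% = 26004.27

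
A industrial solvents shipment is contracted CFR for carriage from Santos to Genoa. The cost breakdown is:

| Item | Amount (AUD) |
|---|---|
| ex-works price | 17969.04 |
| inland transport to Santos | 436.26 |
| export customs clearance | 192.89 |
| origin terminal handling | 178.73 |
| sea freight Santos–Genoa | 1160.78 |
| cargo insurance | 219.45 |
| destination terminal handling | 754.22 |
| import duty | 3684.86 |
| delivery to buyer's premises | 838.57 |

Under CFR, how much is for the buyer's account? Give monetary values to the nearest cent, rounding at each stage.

CFR: the seller pays costs through ocean freight to the destination port, but not insurance.
Seller's account: goods 17969.04 + inland to port 436.26 + export clearance 192.89 + origin terminal 178.73 + freight 1160.78 = 19937.70
Buyer's account: insurance 219.45 + destination terminal 754.22 + duty 3684.86 + delivery 838.57 = 5497.10

Buyer's account: AUD 5497.10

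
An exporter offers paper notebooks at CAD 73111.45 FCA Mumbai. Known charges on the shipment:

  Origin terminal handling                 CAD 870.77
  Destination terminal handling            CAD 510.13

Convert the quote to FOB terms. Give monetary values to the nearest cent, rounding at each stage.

FOB price: CAD 73982.22

Not relevant to the conversion: destination terminal — on the buyer under both terms; not part of either seller's price.
From FCA to FOB, the seller additionally bears: origin terminal.
FOB price = 73111.45 + 870.77 = 73982.22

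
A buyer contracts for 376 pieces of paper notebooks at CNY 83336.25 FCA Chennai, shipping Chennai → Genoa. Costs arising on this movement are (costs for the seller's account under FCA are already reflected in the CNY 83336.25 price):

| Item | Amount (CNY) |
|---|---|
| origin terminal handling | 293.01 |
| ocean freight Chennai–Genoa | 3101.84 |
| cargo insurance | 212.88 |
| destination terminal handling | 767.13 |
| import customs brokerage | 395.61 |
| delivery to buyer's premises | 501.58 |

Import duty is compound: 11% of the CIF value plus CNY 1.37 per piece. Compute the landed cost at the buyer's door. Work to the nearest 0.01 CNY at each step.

Total landed cost: CNY 98687.26

FCA: the seller delivers export-cleared goods to the carrier; the buyer bears costs from that point.
CIF value = FCA price + origin terminal + freight + insurance = 83336.25 + 293.01 + 3101.84 + 212.88 = 86943.98
Ad valorem component: 86943.98 × 11% = 9563.84
Specific component: 376 × 1.37 = 515.12
Import duty = 9563.84 + 515.12 = 10078.96
Buyer bears: origin terminal 293.01 + freight 3101.84 + insurance 212.88 + destination terminal 767.13 + brokerage 395.61 + delivery 501.58 + duty 10078.96 = 15351.01
Landed cost = invoice 83336.25 + 15351.01 = 98687.26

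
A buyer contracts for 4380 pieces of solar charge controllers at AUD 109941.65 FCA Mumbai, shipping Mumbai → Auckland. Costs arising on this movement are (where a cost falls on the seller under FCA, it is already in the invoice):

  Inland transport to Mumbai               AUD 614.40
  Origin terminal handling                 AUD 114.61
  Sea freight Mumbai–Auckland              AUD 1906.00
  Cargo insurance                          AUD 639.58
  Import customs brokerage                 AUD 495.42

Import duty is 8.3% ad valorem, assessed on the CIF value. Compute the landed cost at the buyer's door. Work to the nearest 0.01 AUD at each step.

Total landed cost: AUD 122443.21

FCA: the seller delivers export-cleared goods to the carrier; the buyer bears costs from that point.
Already in the invoice (seller's account under FCA): inland to port — exclude.
CIF value = FCA price + origin terminal + freight + insurance = 109941.65 + 114.61 + 1906.00 + 639.58 = 112601.84
Import duty = 112601.84 × 8.3% = 9345.95
Buyer bears: origin terminal 114.61 + freight 1906.00 + insurance 639.58 + brokerage 495.42 + duty 9345.95 = 12501.56
Landed cost = invoice 109941.65 + 12501.56 = 122443.21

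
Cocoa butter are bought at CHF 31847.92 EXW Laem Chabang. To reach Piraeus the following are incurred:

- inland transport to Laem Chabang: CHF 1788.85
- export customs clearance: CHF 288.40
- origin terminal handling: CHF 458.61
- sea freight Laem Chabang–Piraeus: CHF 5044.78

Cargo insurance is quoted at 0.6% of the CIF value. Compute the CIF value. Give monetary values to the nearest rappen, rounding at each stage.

Let C be the CIF value. C = EXW price + pre-shipment costs + freight + 0.6% × C
C − 0.6% × C = 31847.92 + 1788.85 + 288.40 + 458.61 + 5044.78
0.994 × C = 39428.56
C = 39428.56 / 0.994 = 39666.56
Insurance premium = 0.6% × 39666.56 = 238.00

CIF value: CHF 39666.56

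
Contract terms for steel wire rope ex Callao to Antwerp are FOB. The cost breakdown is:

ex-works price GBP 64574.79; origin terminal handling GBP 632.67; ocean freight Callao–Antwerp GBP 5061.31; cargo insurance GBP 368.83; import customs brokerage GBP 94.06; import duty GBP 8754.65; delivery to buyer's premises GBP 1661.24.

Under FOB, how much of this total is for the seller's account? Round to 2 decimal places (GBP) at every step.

Seller's account: GBP 65207.46

FOB: the seller bears costs until goods are on board at the origin port; the buyer bears freight, insurance and all costs thereafter.
Seller's account: goods 64574.79 + origin terminal 632.67 = 65207.46
Buyer's account: freight 5061.31 + insurance 368.83 + brokerage 94.06 + duty 8754.65 + delivery 1661.24 = 15940.09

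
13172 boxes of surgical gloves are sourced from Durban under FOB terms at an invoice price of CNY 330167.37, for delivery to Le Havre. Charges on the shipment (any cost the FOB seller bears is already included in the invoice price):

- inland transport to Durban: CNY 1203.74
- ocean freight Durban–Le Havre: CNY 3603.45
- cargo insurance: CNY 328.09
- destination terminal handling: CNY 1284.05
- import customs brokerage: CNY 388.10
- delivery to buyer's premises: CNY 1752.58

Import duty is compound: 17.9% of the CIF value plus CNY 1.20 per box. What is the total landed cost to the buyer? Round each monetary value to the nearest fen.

Total landed cost: CNY 413133.74

FOB: the seller bears costs until goods are on board at the origin port; the buyer bears freight, insurance and all costs thereafter.
Already in the invoice (seller's account under FOB): inland to port — exclude.
CIF value = FOB price + freight + insurance = 330167.37 + 3603.45 + 328.09 = 334098.91
Ad valorem component: 334098.91 × 17.9% = 59803.70
Specific component: 13172 × 1.20 = 15806.40
Import duty = 59803.70 + 15806.40 = 75610.10
Buyer bears: freight 3603.45 + insurance 328.09 + destination terminal 1284.05 + brokerage 388.10 + delivery 1752.58 + duty 75610.10 = 82966.37
Landed cost = invoice 330167.37 + 82966.37 = 413133.74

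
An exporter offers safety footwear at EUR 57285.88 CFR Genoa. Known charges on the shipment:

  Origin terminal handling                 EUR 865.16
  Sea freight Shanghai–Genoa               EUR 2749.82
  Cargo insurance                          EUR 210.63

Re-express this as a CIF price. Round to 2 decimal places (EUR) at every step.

Not relevant to the conversion: freight, origin terminal — on the seller under both CFR and CIF; already in the CFR price and stays in the CIF price.
From CFR to CIF, the seller additionally bears: insurance.
CIF price = 57285.88 + 210.63 = 57496.51

CIF price: EUR 57496.51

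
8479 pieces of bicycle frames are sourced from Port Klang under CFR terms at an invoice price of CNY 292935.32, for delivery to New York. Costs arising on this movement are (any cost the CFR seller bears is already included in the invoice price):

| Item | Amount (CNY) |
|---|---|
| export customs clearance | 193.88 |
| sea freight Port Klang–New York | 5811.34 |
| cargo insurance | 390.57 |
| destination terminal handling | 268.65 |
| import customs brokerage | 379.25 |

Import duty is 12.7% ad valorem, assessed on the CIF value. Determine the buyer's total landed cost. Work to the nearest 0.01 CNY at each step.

Total landed cost: CNY 331226.18

CFR: the seller pays costs through ocean freight to the destination port, but not insurance.
Already in the invoice (seller's account under CFR): export clearance, freight — exclude.
CIF value = CFR price + insurance = 292935.32 + 390.57 = 293325.89
Import duty = 293325.89 × 12.7% = 37252.39
Buyer bears: insurance 390.57 + destination terminal 268.65 + brokerage 379.25 + duty 37252.39 = 38290.86
Landed cost = invoice 292935.32 + 38290.86 = 331226.18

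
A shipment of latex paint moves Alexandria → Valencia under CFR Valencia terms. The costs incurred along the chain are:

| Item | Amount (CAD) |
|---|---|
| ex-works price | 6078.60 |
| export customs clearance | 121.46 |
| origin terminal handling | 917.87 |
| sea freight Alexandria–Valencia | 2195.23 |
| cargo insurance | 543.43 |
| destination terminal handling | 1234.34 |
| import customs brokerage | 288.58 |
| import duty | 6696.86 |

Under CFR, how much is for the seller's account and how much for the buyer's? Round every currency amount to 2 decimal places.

Seller: CAD 9313.16; buyer: CAD 8763.21

CFR: the seller pays costs through ocean freight to the destination port, but not insurance.
Seller's account: goods 6078.60 + export clearance 121.46 + origin terminal 917.87 + freight 2195.23 = 9313.16
Buyer's account: insurance 543.43 + destination terminal 1234.34 + brokerage 288.58 + duty 6696.86 = 8763.21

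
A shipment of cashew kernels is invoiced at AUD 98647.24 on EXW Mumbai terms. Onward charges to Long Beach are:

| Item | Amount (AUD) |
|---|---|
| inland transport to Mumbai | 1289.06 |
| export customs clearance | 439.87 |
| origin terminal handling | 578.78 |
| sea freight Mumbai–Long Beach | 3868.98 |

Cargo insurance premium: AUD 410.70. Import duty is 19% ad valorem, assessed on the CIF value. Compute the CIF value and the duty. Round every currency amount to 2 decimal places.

CIF = EXW price + pre-shipment costs + freight + insurance
CIF = 98647.24 + 1289.06 + 439.87 + 578.78 + 3868.98 + 410.70 = 105234.63
Import duty = 105234.63 × 19% = 19994.58

CIF value: AUD 105234.63; import duty: AUD 19994.58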